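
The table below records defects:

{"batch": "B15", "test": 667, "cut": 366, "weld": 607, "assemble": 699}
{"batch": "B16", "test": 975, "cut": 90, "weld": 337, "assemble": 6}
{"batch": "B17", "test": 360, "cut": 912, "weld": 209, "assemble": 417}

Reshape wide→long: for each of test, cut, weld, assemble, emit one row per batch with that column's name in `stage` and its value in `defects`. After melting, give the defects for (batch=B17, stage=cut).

Unpivoting turns each (batch, wide-column) pair into one long row.
The wide cell at row B17, column cut holds 912, so the long row (B17, cut) has defects=912.

912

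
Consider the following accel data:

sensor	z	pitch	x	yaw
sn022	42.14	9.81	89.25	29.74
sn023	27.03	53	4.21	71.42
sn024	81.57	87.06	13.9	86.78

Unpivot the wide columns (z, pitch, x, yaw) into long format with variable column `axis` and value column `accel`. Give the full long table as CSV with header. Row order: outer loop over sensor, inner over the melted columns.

sensor,axis,accel
sn022,z,42.14
sn022,pitch,9.81
sn022,x,89.25
sn022,yaw,29.74
sn023,z,27.03
sn023,pitch,53
sn023,x,4.21
sn023,yaw,71.42
sn024,z,81.57
sn024,pitch,87.06
sn024,x,13.9
sn024,yaw,86.78

Each (sensor, column) pair becomes one row: 3 × 4 = 12 rows.
For example, (sn022, z) → accel=42.14.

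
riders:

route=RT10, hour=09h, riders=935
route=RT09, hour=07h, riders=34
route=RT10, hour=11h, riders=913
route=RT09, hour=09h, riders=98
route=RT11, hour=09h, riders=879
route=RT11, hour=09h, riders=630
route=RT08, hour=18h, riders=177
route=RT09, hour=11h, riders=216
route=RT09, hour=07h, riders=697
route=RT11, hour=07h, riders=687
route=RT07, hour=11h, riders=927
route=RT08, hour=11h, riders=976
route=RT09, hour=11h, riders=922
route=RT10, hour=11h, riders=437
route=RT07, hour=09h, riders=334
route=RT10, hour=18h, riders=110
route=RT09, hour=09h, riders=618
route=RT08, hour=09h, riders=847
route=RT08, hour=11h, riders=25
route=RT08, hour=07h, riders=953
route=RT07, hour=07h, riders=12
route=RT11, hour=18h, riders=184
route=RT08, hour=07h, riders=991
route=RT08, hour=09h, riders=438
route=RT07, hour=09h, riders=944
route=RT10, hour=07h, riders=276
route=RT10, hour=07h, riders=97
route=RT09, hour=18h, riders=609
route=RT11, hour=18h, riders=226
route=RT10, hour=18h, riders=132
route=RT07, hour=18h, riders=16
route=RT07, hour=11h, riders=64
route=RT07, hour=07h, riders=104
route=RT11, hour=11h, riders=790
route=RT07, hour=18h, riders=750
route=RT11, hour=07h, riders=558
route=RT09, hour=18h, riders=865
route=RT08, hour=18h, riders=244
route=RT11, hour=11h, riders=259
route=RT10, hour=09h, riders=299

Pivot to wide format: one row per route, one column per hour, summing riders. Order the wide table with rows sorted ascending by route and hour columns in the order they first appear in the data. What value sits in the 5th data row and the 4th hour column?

With rows sorted ascending by route, row 5 is route=RT11. hour columns in first-appearance order: 09h, 07h, 11h, 18h; column 4 is 18h.
Long rows with route=RT11, hour=18h: 184 + 226 = 410.

410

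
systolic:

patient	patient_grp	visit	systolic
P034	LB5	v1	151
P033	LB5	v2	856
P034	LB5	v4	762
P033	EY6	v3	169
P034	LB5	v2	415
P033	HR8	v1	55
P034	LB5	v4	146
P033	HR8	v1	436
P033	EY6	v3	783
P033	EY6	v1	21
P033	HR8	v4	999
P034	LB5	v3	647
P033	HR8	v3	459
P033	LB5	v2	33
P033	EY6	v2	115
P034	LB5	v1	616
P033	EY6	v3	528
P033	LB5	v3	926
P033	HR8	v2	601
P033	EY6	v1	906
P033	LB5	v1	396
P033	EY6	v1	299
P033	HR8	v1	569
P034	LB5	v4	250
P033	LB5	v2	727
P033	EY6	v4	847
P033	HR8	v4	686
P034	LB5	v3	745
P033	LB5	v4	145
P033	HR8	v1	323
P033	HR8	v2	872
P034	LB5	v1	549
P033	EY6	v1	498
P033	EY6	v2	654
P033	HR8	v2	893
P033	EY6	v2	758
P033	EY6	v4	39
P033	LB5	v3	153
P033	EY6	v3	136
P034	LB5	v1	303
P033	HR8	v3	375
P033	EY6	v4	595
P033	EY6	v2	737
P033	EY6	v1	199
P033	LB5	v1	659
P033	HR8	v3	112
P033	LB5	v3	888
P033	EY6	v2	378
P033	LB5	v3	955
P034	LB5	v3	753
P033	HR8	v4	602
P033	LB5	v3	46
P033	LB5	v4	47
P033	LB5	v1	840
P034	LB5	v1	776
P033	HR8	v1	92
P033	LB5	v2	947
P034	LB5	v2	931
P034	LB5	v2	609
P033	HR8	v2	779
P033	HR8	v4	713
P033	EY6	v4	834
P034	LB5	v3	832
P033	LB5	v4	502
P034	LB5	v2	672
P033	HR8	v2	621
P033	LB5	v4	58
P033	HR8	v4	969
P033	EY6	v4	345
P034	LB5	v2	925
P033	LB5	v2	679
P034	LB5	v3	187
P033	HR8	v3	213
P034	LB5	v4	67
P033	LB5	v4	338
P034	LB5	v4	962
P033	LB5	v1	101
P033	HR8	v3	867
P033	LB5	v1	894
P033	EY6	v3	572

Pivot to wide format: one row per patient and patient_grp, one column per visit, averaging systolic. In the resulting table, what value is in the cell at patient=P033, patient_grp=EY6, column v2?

528.40

Rows with patient=P033, patient_grp=EY6 and visit=v2: systolic values are 115, 654, 758, 737, 378.
(115 + 654 + 758 + 737 + 378) / 5 = 528.40.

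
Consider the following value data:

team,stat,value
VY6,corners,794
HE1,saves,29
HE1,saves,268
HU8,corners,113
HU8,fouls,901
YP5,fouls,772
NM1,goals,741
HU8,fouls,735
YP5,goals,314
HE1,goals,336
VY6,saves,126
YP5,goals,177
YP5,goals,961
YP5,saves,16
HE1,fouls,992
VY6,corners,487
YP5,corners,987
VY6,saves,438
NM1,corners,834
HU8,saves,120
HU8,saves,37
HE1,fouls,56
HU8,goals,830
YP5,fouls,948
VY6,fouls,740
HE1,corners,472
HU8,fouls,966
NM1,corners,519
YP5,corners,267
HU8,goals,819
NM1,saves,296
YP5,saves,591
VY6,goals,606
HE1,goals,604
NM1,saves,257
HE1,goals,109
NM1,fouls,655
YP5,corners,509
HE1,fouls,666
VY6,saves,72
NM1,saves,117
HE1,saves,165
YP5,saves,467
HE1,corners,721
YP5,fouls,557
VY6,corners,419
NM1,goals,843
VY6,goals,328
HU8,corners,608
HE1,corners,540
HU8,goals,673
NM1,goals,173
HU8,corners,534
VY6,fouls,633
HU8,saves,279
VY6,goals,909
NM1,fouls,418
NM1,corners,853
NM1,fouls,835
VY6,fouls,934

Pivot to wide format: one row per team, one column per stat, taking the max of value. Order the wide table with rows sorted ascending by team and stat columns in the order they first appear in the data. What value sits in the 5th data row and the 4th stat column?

961

With rows sorted ascending by team, row 5 is team=YP5. stat columns in first-appearance order: corners, saves, fouls, goals; column 4 is goals.
Long rows with team=YP5, stat=goals: max(314, 177, 961) = 961.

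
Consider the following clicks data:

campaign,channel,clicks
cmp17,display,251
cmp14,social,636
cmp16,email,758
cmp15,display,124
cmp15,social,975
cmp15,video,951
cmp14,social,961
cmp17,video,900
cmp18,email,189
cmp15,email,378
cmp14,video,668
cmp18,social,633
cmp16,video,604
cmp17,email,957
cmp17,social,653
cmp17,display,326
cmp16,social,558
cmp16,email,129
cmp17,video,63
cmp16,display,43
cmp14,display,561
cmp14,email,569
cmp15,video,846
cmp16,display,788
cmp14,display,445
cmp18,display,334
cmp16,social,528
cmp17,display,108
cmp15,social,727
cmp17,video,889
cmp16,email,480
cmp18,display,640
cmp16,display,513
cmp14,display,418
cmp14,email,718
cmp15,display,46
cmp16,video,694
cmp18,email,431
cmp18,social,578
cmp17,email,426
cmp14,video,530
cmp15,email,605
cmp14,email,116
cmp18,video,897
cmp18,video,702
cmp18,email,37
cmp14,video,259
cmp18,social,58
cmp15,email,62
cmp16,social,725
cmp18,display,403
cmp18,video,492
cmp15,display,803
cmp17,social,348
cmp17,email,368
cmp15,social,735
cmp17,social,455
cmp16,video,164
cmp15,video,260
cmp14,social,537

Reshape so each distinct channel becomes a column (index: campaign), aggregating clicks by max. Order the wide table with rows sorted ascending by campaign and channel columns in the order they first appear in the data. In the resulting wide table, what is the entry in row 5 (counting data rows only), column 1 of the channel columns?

640

With rows sorted ascending by campaign, row 5 is campaign=cmp18. channel columns in first-appearance order: display, social, email, video; column 1 is display.
Long rows with campaign=cmp18, channel=display: max(334, 640, 403) = 640.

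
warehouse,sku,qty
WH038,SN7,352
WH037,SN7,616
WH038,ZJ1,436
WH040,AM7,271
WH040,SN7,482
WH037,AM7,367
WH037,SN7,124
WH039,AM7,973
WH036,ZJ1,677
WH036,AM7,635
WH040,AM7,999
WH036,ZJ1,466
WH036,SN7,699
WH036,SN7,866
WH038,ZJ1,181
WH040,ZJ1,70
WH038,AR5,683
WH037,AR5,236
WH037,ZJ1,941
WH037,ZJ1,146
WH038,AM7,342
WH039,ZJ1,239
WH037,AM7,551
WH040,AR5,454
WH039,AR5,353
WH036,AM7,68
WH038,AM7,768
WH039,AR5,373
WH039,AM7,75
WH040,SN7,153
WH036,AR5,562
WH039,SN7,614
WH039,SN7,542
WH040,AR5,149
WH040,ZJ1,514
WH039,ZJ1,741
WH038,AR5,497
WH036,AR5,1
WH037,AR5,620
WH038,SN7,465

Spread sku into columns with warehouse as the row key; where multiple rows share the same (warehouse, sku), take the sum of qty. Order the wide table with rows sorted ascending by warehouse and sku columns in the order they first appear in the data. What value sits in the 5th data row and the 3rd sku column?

With rows sorted ascending by warehouse, row 5 is warehouse=WH040. sku columns in first-appearance order: SN7, ZJ1, AM7, AR5; column 3 is AM7.
Long rows with warehouse=WH040, sku=AM7: 271 + 999 = 1270.

1270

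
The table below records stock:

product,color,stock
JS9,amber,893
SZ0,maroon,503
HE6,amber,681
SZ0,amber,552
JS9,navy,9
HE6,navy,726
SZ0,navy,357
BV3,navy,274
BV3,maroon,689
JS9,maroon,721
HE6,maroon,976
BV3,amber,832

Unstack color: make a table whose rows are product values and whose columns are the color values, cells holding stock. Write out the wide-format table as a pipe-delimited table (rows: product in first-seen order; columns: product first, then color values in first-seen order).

Columns: product plus the 3 distinct color values (amber, maroon, navy).
For example, row JS9 column amber takes stock=893 from the long row (JS9, amber).

| product | amber | maroon | navy |
| JS9 | 893 | 721 | 9 |
| SZ0 | 552 | 503 | 357 |
| HE6 | 681 | 976 | 726 |
| BV3 | 832 | 689 | 274 |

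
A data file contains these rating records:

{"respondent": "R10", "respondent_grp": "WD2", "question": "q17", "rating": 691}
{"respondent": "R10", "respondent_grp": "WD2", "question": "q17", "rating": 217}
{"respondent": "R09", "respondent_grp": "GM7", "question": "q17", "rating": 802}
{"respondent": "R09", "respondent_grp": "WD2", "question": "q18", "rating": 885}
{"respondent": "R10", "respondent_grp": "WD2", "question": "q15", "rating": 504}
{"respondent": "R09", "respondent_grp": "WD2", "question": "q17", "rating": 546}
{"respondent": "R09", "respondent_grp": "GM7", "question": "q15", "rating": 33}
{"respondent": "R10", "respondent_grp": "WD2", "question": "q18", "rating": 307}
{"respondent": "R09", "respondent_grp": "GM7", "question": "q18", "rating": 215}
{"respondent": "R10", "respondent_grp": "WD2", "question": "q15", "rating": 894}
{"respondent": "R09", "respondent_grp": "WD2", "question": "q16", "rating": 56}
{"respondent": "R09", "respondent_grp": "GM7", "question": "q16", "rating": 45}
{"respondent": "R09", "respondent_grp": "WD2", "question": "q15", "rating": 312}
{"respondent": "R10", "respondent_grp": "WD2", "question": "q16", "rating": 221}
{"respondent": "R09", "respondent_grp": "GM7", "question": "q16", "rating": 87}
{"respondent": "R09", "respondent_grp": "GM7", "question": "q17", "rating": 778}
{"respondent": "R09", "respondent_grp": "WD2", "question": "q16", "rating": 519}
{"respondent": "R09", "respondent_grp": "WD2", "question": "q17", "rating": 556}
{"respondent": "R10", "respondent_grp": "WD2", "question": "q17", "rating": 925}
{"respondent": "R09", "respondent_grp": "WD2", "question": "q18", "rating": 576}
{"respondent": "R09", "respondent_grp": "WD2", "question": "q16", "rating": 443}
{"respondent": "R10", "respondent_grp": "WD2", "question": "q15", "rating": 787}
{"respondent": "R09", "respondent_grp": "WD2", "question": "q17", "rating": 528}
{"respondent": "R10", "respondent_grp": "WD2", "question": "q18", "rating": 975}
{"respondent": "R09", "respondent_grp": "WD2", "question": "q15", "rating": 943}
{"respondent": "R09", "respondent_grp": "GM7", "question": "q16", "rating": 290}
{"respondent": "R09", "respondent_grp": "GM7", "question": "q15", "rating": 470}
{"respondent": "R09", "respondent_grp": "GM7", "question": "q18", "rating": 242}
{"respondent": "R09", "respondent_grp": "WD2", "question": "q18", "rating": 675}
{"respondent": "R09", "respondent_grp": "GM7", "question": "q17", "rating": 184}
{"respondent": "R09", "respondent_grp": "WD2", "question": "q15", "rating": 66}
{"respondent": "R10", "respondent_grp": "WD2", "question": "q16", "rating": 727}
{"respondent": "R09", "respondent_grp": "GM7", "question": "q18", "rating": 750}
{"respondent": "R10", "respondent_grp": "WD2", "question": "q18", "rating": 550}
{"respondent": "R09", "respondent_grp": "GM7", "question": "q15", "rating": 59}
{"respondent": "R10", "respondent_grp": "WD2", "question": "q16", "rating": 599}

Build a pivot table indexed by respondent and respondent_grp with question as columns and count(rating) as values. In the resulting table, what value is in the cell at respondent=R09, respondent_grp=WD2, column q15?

3

Rows with respondent=R09, respondent_grp=WD2 and question=q15: rating values are 312, 943, 66.
3 rows match — count = 3.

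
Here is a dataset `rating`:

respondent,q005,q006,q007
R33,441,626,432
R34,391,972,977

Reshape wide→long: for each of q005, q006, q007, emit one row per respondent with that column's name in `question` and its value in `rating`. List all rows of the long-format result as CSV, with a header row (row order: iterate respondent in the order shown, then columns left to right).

Each (respondent, column) pair becomes one row: 2 × 3 = 6 rows.
For example, (R33, q005) → rating=441.

respondent,question,rating
R33,q005,441
R33,q006,626
R33,q007,432
R34,q005,391
R34,q006,972
R34,q007,977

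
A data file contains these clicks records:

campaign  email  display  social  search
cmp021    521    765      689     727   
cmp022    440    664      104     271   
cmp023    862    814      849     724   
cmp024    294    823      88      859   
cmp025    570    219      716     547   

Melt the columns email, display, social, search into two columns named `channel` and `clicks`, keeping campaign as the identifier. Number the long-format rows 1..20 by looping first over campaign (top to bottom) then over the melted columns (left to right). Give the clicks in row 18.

20 rows total (5 × 4). Row 18: index ⌊(18-1)/4⌋ = 4 into campaign → cmp025; (18-1) mod 4 = 1 into the melted columns → display.
So row 18 is (cmp025, display, 219); clicks = 219.

219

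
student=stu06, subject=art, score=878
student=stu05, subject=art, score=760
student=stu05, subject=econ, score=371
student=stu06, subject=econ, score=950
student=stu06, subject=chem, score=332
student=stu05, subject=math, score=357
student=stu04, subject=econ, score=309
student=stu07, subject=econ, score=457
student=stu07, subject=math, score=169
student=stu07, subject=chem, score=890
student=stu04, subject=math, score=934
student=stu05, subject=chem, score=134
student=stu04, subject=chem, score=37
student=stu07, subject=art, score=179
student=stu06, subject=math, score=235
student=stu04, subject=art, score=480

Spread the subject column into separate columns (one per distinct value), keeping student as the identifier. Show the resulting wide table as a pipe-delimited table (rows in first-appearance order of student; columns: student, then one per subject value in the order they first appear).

| student | art | econ | chem | math |
| stu06 | 878 | 950 | 332 | 235 |
| stu05 | 760 | 371 | 134 | 357 |
| stu04 | 480 | 309 | 37 | 934 |
| stu07 | 179 | 457 | 890 | 169 |

Columns: student plus the 4 distinct subject values (art, econ, chem, math).
For example, row stu06 column art takes score=878 from the long row (stu06, art).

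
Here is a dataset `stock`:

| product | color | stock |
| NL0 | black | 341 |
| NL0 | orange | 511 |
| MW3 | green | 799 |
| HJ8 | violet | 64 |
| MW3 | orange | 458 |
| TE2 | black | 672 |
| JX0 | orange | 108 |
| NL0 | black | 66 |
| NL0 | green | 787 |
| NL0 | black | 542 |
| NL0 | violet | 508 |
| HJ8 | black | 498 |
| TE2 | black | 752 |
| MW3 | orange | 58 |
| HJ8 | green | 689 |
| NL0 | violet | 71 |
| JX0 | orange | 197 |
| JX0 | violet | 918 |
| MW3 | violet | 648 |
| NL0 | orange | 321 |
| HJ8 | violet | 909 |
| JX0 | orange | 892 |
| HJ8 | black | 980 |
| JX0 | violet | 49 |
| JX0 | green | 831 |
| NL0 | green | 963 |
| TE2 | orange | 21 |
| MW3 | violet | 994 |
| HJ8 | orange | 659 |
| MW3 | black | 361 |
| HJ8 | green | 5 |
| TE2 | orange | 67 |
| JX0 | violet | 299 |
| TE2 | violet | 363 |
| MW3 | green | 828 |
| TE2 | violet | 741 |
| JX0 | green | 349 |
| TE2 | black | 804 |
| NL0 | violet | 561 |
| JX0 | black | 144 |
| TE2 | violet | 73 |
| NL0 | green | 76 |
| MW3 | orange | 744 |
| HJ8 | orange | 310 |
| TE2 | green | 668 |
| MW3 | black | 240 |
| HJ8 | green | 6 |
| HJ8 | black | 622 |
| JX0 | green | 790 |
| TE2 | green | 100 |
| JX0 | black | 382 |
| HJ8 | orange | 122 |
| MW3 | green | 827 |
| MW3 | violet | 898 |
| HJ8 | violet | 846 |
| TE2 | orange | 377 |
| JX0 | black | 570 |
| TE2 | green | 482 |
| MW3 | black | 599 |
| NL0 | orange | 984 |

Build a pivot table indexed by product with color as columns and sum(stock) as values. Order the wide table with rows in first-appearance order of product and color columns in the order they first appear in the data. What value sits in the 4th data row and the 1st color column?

With rows in first-appearance order of product, row 4 is product=TE2. color columns in first-appearance order: black, orange, green, violet; column 1 is black.
Long rows with product=TE2, color=black: 672 + 752 + 804 = 2228.

2228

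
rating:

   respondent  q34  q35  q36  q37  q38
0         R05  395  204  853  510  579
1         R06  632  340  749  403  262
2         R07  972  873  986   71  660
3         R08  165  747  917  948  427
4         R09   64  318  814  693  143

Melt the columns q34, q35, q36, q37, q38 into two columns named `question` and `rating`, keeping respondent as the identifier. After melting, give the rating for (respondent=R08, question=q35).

747

Unpivoting turns each (respondent, wide-column) pair into one long row.
The wide cell at row R08, column q35 holds 747, so the long row (R08, q35) has rating=747.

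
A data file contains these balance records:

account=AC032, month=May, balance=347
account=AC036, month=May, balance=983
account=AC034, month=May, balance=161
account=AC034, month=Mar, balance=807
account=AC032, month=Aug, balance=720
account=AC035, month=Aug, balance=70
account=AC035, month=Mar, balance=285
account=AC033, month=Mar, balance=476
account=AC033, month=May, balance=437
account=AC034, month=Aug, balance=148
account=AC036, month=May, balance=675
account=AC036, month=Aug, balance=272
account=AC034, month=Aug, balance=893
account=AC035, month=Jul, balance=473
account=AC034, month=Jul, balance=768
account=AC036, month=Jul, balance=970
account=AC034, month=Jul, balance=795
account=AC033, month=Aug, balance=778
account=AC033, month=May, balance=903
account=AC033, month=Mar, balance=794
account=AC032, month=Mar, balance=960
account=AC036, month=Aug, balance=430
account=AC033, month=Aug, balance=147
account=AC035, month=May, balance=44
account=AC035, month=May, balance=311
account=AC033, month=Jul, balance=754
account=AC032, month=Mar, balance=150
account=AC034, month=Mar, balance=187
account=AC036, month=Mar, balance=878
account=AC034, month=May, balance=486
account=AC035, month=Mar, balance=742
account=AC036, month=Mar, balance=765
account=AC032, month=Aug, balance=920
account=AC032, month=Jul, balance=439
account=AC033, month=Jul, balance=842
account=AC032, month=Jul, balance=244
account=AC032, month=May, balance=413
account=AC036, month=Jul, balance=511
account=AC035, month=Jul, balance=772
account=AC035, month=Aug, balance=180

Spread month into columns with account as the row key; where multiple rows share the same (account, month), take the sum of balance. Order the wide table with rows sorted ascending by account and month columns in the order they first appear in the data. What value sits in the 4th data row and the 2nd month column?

With rows sorted ascending by account, row 4 is account=AC035. month columns in first-appearance order: May, Mar, Aug, Jul; column 2 is Mar.
Long rows with account=AC035, month=Mar: 285 + 742 = 1027.

1027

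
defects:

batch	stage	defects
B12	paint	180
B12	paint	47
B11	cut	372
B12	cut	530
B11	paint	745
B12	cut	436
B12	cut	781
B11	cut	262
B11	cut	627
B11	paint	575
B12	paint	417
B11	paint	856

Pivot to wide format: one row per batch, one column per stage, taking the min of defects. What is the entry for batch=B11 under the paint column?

Rows with batch=B11 and stage=paint: defects values are 745, 575, 856.
min(745, 575, 856) = 575.

575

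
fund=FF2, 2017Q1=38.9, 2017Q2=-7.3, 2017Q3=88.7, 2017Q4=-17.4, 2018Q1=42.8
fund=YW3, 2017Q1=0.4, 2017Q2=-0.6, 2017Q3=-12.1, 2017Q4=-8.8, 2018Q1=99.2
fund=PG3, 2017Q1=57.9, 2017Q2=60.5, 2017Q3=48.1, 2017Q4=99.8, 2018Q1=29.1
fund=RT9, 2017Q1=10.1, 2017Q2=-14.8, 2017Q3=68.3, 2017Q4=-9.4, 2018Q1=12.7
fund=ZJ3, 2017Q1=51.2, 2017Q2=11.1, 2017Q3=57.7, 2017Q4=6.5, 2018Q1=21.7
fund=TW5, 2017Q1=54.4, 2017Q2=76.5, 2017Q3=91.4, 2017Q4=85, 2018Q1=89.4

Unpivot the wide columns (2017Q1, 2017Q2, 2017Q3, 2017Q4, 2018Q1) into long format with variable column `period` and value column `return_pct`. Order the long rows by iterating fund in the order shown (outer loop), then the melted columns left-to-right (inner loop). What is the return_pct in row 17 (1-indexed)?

30 rows total (6 × 5). Row 17: index ⌊(17-1)/5⌋ = 3 into fund → RT9; (17-1) mod 5 = 1 into the melted columns → 2017Q2.
So row 17 is (RT9, 2017Q2, -14.8); return_pct = -14.8.

-14.8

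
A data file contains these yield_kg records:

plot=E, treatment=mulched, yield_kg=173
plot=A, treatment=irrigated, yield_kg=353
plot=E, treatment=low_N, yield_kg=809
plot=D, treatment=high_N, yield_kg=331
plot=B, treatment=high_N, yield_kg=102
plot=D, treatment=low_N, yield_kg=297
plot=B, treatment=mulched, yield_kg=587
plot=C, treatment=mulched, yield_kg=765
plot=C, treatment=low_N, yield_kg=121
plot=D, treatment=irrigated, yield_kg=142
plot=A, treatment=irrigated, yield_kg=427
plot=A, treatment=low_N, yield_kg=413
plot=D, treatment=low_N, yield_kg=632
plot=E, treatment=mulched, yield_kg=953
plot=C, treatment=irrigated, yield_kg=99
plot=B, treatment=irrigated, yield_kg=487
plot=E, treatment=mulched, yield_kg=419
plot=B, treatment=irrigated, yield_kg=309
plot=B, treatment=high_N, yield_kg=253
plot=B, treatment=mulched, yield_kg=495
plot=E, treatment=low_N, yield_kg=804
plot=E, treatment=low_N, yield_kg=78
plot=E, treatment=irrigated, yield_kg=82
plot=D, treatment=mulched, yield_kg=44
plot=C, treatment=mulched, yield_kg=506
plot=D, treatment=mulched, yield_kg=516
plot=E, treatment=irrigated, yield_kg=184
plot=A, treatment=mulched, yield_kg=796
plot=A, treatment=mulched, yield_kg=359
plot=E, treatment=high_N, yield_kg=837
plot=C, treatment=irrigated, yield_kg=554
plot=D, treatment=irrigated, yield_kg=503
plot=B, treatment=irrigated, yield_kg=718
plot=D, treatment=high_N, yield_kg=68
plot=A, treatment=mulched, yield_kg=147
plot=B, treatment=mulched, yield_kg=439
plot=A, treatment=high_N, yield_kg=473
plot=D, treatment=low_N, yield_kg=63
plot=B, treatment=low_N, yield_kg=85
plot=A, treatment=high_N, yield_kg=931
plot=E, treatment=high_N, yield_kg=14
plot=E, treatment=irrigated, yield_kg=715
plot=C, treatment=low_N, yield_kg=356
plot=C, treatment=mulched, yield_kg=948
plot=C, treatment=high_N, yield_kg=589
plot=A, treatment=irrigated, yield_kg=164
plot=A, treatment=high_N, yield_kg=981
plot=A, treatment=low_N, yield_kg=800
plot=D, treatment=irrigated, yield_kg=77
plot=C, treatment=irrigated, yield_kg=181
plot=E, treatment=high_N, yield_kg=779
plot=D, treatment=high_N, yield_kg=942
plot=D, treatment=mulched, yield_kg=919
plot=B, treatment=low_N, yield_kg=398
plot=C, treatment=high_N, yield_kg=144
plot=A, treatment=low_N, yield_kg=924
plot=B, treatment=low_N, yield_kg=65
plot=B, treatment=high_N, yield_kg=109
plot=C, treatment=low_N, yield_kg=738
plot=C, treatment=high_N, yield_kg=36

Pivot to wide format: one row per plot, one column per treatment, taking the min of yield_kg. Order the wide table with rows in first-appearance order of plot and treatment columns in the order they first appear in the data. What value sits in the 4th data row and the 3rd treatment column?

With rows in first-appearance order of plot, row 4 is plot=B. treatment columns in first-appearance order: mulched, irrigated, low_N, high_N; column 3 is low_N.
Long rows with plot=B, treatment=low_N: min(85, 398, 65) = 65.

65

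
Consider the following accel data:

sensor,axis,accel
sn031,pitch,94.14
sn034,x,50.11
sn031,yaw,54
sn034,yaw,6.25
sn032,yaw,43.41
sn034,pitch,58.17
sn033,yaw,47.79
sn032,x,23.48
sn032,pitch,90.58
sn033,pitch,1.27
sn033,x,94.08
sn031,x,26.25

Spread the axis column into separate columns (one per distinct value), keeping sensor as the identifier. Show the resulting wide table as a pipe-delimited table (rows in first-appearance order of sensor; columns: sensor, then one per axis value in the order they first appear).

| sensor | pitch | x | yaw |
| sn031 | 94.14 | 26.25 | 54 |
| sn034 | 58.17 | 50.11 | 6.25 |
| sn032 | 90.58 | 23.48 | 43.41 |
| sn033 | 1.27 | 94.08 | 47.79 |

Columns: sensor plus the 3 distinct axis values (pitch, x, yaw).
For example, row sn031 column pitch takes accel=94.14 from the long row (sn031, pitch).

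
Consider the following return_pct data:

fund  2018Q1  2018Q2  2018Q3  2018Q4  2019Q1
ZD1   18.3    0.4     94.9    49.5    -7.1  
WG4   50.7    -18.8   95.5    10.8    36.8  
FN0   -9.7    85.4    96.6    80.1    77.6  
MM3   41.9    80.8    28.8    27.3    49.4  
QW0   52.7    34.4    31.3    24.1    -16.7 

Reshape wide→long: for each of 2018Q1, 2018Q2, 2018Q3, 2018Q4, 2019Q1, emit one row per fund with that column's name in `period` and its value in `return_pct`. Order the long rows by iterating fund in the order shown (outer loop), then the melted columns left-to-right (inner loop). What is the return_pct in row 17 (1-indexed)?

80.8

25 rows total (5 × 5). Row 17: index ⌊(17-1)/5⌋ = 3 into fund → MM3; (17-1) mod 5 = 1 into the melted columns → 2018Q2.
So row 17 is (MM3, 2018Q2, 80.8); return_pct = 80.8.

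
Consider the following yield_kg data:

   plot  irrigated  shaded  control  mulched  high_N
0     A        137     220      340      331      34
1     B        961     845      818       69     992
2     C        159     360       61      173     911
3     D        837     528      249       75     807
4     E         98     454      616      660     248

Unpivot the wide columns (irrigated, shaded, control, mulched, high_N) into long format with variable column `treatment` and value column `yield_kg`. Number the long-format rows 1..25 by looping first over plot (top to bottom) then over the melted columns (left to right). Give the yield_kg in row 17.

25 rows total (5 × 5). Row 17: index ⌊(17-1)/5⌋ = 3 into plot → D; (17-1) mod 5 = 1 into the melted columns → shaded.
So row 17 is (D, shaded, 528); yield_kg = 528.

528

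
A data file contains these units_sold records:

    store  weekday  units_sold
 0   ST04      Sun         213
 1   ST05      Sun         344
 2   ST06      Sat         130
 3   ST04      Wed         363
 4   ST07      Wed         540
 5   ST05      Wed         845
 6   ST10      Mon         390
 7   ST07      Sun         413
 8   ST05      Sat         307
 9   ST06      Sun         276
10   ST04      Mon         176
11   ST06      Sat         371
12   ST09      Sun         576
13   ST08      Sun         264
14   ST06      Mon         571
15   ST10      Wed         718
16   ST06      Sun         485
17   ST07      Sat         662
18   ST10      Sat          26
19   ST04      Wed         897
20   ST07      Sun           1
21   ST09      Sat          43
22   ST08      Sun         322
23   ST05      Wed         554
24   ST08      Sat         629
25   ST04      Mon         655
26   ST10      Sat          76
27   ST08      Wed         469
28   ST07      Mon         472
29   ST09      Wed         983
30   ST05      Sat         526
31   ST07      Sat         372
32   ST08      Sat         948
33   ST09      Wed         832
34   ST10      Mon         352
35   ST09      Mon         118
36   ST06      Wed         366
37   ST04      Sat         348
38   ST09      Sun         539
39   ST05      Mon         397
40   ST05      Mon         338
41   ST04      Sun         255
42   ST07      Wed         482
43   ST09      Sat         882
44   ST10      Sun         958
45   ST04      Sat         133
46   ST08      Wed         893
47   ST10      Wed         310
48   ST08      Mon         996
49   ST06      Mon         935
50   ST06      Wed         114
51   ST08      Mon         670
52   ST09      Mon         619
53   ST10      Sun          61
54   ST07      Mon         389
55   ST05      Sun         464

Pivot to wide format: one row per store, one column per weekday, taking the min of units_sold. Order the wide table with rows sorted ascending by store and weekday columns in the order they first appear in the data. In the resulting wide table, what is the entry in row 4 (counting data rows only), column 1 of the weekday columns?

With rows sorted ascending by store, row 4 is store=ST07. weekday columns in first-appearance order: Sun, Sat, Wed, Mon; column 1 is Sun.
Long rows with store=ST07, weekday=Sun: min(413, 1) = 1.

1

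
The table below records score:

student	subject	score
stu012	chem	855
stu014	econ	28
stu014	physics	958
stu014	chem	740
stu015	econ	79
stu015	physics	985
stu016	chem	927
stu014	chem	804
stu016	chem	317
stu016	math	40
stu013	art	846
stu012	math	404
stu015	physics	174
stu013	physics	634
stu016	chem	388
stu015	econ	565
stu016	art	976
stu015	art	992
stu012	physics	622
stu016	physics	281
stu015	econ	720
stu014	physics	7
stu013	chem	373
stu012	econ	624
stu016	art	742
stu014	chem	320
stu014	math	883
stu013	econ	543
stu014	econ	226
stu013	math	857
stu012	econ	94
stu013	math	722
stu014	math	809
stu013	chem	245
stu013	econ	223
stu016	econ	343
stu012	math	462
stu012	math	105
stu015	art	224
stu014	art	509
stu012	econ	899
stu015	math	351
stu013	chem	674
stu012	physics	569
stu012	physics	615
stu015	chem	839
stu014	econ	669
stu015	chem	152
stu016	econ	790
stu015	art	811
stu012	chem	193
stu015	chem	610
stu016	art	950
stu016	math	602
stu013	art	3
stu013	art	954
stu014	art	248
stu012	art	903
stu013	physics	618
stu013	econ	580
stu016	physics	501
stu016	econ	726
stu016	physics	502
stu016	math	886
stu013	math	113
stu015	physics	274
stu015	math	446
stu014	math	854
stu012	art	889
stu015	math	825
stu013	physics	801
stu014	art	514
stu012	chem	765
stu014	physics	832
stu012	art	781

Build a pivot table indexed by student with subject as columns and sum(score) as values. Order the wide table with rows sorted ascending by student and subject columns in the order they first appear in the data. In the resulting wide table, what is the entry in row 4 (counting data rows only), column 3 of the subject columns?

With rows sorted ascending by student, row 4 is student=stu015. subject columns in first-appearance order: chem, econ, physics, math, art; column 3 is physics.
Long rows with student=stu015, subject=physics: 985 + 174 + 274 = 1433.

1433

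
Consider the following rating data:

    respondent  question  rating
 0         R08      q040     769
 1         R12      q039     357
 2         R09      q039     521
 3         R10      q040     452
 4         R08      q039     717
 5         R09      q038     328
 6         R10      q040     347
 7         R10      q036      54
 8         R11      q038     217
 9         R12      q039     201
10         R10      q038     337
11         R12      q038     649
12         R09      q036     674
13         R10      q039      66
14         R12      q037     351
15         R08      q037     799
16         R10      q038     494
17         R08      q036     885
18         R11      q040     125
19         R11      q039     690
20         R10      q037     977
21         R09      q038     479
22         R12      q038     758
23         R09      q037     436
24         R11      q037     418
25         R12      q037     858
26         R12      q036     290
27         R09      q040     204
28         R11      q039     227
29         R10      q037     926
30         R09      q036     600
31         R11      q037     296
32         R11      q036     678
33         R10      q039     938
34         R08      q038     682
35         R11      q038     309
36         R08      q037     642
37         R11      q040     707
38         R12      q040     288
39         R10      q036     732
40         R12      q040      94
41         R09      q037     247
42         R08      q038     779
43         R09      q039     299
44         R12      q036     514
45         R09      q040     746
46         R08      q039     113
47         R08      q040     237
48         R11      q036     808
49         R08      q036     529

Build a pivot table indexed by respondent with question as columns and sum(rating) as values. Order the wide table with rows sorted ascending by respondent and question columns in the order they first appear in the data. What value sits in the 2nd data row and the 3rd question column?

807

With rows sorted ascending by respondent, row 2 is respondent=R09. question columns in first-appearance order: q040, q039, q038, q036, q037; column 3 is q038.
Long rows with respondent=R09, question=q038: 328 + 479 = 807.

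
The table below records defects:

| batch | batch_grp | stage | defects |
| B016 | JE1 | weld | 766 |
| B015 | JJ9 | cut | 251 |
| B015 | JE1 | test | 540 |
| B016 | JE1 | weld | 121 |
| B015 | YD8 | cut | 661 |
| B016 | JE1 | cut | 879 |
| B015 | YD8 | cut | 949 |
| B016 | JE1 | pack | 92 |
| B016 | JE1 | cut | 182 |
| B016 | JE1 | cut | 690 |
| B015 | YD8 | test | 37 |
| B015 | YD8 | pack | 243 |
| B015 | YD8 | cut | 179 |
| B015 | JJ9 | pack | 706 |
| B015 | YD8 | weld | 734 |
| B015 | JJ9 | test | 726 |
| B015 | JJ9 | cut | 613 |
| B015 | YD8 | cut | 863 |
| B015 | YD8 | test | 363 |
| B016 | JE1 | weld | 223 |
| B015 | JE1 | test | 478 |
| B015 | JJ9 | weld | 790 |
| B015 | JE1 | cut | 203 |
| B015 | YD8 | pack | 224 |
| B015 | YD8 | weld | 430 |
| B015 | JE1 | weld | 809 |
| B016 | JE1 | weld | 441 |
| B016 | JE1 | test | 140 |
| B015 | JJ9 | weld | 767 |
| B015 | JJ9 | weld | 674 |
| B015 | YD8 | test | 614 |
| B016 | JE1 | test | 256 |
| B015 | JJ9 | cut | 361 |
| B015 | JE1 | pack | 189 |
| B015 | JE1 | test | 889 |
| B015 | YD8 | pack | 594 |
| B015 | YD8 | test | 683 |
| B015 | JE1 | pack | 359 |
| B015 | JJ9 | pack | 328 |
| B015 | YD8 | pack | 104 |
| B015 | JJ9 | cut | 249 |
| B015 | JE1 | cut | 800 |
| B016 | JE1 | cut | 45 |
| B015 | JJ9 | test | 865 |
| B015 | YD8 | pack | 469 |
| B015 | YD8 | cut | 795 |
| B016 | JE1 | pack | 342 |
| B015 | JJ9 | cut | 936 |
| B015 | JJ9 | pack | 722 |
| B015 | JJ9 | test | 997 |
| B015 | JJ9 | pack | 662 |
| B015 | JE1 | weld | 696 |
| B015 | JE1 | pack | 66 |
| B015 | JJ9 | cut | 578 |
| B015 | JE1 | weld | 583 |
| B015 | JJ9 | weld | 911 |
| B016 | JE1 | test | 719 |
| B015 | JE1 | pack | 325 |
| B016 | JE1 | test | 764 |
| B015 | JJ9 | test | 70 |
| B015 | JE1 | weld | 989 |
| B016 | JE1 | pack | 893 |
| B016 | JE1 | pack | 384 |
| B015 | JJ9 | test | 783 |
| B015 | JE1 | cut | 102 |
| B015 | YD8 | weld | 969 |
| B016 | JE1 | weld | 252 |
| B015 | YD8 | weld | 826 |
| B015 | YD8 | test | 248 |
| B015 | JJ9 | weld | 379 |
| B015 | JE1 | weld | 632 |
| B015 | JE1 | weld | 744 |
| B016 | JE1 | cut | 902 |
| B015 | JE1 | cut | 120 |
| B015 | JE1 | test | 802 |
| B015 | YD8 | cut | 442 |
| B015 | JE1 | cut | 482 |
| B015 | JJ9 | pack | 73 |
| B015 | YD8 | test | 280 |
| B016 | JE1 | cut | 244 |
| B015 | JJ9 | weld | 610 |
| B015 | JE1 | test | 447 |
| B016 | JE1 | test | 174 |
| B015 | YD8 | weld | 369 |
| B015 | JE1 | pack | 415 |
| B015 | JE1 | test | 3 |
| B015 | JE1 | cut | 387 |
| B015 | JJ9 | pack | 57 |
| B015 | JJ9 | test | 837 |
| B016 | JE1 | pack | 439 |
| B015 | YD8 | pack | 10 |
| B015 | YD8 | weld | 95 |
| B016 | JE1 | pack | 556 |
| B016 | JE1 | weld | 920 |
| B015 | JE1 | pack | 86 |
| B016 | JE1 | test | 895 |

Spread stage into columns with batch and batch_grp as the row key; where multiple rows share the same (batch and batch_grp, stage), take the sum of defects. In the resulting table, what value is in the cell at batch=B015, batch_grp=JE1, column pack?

1440

Rows with batch=B015, batch_grp=JE1 and stage=pack: defects values are 189, 359, 66, 325, 415, 86.
189 + 359 + 66 + 325 + 415 + 86 = 1440.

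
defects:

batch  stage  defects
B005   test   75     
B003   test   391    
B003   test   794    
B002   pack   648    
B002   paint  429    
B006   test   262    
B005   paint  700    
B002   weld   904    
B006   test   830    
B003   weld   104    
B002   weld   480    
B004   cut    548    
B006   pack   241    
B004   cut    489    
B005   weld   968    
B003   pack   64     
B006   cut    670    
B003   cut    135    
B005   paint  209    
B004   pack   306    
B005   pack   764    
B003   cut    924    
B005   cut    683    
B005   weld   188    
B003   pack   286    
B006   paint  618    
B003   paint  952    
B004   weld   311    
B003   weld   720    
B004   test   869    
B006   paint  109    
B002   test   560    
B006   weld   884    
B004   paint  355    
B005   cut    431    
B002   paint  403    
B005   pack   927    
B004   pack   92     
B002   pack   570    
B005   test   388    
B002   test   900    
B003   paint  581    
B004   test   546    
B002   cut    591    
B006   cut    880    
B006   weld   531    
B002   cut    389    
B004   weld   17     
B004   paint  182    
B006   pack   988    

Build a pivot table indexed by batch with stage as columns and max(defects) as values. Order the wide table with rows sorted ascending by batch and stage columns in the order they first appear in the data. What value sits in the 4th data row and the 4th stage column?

968

With rows sorted ascending by batch, row 4 is batch=B005. stage columns in first-appearance order: test, pack, paint, weld, cut; column 4 is weld.
Long rows with batch=B005, stage=weld: max(968, 188) = 968.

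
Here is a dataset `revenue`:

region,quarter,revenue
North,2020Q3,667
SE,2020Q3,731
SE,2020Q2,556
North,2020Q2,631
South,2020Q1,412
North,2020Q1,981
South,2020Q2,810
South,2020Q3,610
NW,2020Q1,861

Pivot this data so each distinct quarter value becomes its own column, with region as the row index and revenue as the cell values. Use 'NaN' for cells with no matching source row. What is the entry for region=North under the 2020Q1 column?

981

The long row with region=North, quarter=2020Q1 has revenue=981.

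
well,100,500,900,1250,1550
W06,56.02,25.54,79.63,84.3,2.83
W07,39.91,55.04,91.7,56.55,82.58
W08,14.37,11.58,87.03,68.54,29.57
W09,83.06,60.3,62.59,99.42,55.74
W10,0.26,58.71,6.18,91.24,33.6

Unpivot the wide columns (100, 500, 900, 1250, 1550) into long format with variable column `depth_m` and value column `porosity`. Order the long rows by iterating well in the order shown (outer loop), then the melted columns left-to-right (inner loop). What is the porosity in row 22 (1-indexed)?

58.71

25 rows total (5 × 5). Row 22: index ⌊(22-1)/5⌋ = 4 into well → W10; (22-1) mod 5 = 1 into the melted columns → 500.
So row 22 is (W10, 500, 58.71); porosity = 58.71.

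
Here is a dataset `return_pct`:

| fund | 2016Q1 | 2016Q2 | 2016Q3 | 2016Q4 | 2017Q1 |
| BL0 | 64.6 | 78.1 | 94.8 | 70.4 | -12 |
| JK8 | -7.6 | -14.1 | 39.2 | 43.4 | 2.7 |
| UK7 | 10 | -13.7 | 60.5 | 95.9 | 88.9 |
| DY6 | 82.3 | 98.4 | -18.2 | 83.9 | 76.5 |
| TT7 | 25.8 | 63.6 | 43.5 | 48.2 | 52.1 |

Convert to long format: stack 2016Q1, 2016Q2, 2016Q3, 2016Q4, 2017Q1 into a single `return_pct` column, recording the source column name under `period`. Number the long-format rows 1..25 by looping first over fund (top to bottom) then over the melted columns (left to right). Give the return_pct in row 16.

25 rows total (5 × 5). Row 16: index ⌊(16-1)/5⌋ = 3 into fund → DY6; (16-1) mod 5 = 0 into the melted columns → 2016Q1.
So row 16 is (DY6, 2016Q1, 82.3); return_pct = 82.3.

82.3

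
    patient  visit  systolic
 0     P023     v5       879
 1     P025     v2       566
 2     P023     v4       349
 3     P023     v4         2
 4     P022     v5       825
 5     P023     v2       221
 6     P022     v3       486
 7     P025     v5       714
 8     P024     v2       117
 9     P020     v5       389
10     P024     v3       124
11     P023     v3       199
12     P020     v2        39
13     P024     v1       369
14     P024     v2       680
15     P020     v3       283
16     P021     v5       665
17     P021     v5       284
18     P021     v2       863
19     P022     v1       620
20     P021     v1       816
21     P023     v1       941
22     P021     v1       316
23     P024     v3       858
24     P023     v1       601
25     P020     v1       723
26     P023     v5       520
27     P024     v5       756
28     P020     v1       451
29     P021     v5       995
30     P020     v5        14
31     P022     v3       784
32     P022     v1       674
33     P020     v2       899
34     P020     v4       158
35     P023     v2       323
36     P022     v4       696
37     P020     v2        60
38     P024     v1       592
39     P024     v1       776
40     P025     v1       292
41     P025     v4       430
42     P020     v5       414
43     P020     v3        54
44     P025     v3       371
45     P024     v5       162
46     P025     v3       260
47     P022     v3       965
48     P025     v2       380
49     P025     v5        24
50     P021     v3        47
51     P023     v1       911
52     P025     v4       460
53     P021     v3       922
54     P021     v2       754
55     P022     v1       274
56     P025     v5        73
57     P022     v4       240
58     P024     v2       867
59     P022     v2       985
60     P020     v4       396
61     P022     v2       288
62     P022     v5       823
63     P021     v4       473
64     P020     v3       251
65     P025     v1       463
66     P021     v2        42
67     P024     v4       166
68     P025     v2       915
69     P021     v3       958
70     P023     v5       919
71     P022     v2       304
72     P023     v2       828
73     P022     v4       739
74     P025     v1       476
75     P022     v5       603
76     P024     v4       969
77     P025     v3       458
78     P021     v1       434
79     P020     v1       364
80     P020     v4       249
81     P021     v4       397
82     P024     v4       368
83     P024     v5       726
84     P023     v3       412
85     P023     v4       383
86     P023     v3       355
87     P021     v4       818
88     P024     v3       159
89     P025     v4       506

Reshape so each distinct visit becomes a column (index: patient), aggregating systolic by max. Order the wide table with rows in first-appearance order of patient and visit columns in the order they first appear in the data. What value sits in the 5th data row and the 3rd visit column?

With rows in first-appearance order of patient, row 5 is patient=P020. visit columns in first-appearance order: v5, v2, v4, v3, v1; column 3 is v4.
Long rows with patient=P020, visit=v4: max(158, 396, 249) = 396.

396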